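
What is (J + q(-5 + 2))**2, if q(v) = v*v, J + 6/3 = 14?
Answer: 441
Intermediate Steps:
J = 12 (J = -2 + 14 = 12)
q(v) = v**2
(J + q(-5 + 2))**2 = (12 + (-5 + 2)**2)**2 = (12 + (-3)**2)**2 = (12 + 9)**2 = 21**2 = 441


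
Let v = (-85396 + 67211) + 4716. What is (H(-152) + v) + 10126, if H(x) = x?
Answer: -3495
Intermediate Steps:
v = -13469 (v = -18185 + 4716 = -13469)
(H(-152) + v) + 10126 = (-152 - 13469) + 10126 = -13621 + 10126 = -3495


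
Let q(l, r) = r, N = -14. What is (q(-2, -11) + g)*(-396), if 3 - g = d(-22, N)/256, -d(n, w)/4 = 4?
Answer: 12573/4 ≈ 3143.3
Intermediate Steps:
d(n, w) = -16 (d(n, w) = -4*4 = -16)
g = 49/16 (g = 3 - (-16)/256 = 3 - 1*(-1/16) = 3 + 1/16 = 49/16 ≈ 3.0625)
(q(-2, -11) + g)*(-396) = (-11 + 49/16)*(-396) = -127/16*(-396) = 12573/4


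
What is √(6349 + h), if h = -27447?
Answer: I*√21098 ≈ 145.25*I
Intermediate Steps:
√(6349 + h) = √(6349 - 27447) = √(-21098) = I*√21098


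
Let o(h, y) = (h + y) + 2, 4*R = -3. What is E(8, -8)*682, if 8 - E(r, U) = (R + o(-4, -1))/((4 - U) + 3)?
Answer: 11253/2 ≈ 5626.5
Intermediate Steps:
R = -¾ (R = (¼)*(-3) = -¾ ≈ -0.75000)
o(h, y) = 2 + h + y
E(r, U) = 8 + 15/(4*(7 - U)) (E(r, U) = 8 - (-¾ + (2 - 4 - 1))/((4 - U) + 3) = 8 - (-¾ - 3)/(7 - U) = 8 - (-15)/(4*(7 - U)) = 8 + 15/(4*(7 - U)))
E(8, -8)*682 = ((-239 + 32*(-8))/(4*(-7 - 8)))*682 = ((¼)*(-239 - 256)/(-15))*682 = ((¼)*(-1/15)*(-495))*682 = (33/4)*682 = 11253/2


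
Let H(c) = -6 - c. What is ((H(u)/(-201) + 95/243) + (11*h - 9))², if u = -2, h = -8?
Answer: 2472970114624/265070961 ≈ 9329.5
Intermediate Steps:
((H(u)/(-201) + 95/243) + (11*h - 9))² = (((-6 - 1*(-2))/(-201) + 95/243) + (11*(-8) - 9))² = (((-6 + 2)*(-1/201) + 95*(1/243)) + (-88 - 9))² = ((-4*(-1/201) + 95/243) - 97)² = ((4/201 + 95/243) - 97)² = (6689/16281 - 97)² = (-1572568/16281)² = 2472970114624/265070961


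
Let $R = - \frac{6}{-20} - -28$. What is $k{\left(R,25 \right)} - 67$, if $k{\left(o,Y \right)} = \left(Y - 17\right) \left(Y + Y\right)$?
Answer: $333$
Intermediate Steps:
$R = \frac{283}{10}$ ($R = \left(-6\right) \left(- \frac{1}{20}\right) + 28 = \frac{3}{10} + 28 = \frac{283}{10} \approx 28.3$)
$k{\left(o,Y \right)} = 2 Y \left(-17 + Y\right)$ ($k{\left(o,Y \right)} = \left(-17 + Y\right) 2 Y = 2 Y \left(-17 + Y\right)$)
$k{\left(R,25 \right)} - 67 = 2 \cdot 25 \left(-17 + 25\right) - 67 = 2 \cdot 25 \cdot 8 - 67 = 400 - 67 = 333$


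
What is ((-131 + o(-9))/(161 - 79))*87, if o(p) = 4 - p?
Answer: -5133/41 ≈ -125.20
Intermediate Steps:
((-131 + o(-9))/(161 - 79))*87 = ((-131 + (4 - 1*(-9)))/(161 - 79))*87 = ((-131 + (4 + 9))/82)*87 = ((-131 + 13)*(1/82))*87 = -118*1/82*87 = -59/41*87 = -5133/41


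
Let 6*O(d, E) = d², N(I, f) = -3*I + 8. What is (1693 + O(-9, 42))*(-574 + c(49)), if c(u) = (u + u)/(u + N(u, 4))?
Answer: -88325027/90 ≈ -9.8139e+5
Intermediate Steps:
N(I, f) = 8 - 3*I
O(d, E) = d²/6
c(u) = 2*u/(8 - 2*u) (c(u) = (u + u)/(u + (8 - 3*u)) = (2*u)/(8 - 2*u) = 2*u/(8 - 2*u))
(1693 + O(-9, 42))*(-574 + c(49)) = (1693 + (⅙)*(-9)²)*(-574 - 1*49/(-4 + 49)) = (1693 + (⅙)*81)*(-574 - 1*49/45) = (1693 + 27/2)*(-574 - 1*49*1/45) = 3413*(-574 - 49/45)/2 = (3413/2)*(-25879/45) = -88325027/90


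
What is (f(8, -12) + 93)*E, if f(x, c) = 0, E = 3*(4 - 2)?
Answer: 558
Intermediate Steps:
E = 6 (E = 3*2 = 6)
(f(8, -12) + 93)*E = (0 + 93)*6 = 93*6 = 558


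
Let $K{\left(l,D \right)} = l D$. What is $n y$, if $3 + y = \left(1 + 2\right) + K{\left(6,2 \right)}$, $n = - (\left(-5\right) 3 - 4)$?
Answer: $228$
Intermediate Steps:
$K{\left(l,D \right)} = D l$
$n = 19$ ($n = - (-15 - 4) = \left(-1\right) \left(-19\right) = 19$)
$y = 12$ ($y = -3 + \left(\left(1 + 2\right) + 2 \cdot 6\right) = -3 + \left(3 + 12\right) = -3 + 15 = 12$)
$n y = 19 \cdot 12 = 228$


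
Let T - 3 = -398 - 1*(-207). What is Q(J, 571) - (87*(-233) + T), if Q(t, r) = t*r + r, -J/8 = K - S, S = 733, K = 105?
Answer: 2889734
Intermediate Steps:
J = 5024 (J = -8*(105 - 1*733) = -8*(105 - 733) = -8*(-628) = 5024)
T = -188 (T = 3 + (-398 - 1*(-207)) = 3 + (-398 + 207) = 3 - 191 = -188)
Q(t, r) = r + r*t (Q(t, r) = r*t + r = r + r*t)
Q(J, 571) - (87*(-233) + T) = 571*(1 + 5024) - (87*(-233) - 188) = 571*5025 - (-20271 - 188) = 2869275 - 1*(-20459) = 2869275 + 20459 = 2889734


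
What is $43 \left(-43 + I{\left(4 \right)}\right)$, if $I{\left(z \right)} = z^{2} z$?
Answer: $903$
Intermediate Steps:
$I{\left(z \right)} = z^{3}$
$43 \left(-43 + I{\left(4 \right)}\right) = 43 \left(-43 + 4^{3}\right) = 43 \left(-43 + 64\right) = 43 \cdot 21 = 903$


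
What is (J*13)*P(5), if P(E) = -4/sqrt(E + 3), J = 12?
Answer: -156*sqrt(2) ≈ -220.62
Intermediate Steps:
P(E) = -4/sqrt(3 + E)
(J*13)*P(5) = (12*13)*(-4/sqrt(3 + 5)) = 156*(-sqrt(2)) = -156*sqrt(2)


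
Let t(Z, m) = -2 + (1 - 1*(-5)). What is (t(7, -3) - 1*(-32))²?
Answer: 1296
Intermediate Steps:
t(Z, m) = 4 (t(Z, m) = -2 + (1 + 5) = -2 + 6 = 4)
(t(7, -3) - 1*(-32))² = (4 - 1*(-32))² = (4 + 32)² = 36² = 1296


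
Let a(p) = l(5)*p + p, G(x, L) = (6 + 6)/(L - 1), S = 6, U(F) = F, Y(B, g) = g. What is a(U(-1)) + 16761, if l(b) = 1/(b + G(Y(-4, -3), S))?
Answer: 620115/37 ≈ 16760.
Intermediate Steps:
G(x, L) = 12/(-1 + L)
l(b) = 1/(12/5 + b) (l(b) = 1/(b + 12/(-1 + 6)) = 1/(b + 12/5) = 1/(12/5 + b))
a(p) = 42*p/37 (a(p) = (5/(12 + 5*5))*p + p = (5/(12 + 25))*p + p = (5/37)*p + p = (5*(1/37))*p + p = 5*p/37 + p = 42*p/37)
a(U(-1)) + 16761 = (42/37)*(-1) + 16761 = -42/37 + 16761 = 620115/37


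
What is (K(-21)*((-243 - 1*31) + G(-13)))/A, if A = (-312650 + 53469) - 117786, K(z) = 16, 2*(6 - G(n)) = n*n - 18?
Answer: 5496/376967 ≈ 0.014580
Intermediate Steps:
G(n) = 15 - n²/2 (G(n) = 6 - (n*n - 18)/2 = 6 - (n² - 18)/2 = 6 - (-18 + n²)/2 = 6 + (9 - n²/2) = 15 - n²/2)
A = -376967 (A = -259181 - 117786 = -376967)
(K(-21)*((-243 - 1*31) + G(-13)))/A = (16*((-243 - 1*31) + (15 - ½*(-13)²)))/(-376967) = (16*((-243 - 31) + (15 - ½*169)))*(-1/376967) = (16*(-274 + (15 - 169/2)))*(-1/376967) = (16*(-274 - 139/2))*(-1/376967) = (16*(-687/2))*(-1/376967) = -5496*(-1/376967) = 5496/376967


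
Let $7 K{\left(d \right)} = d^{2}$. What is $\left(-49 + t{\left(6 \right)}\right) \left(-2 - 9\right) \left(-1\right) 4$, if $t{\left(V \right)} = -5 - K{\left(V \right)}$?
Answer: $- \frac{18216}{7} \approx -2602.3$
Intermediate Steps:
$K{\left(d \right)} = \frac{d^{2}}{7}$
$t{\left(V \right)} = -5 - \frac{V^{2}}{7}$
$\left(-49 + t{\left(6 \right)}\right) \left(-2 - 9\right) \left(-1\right) 4 = \left(-49 - \left(5 + \frac{6^{2}}{7}\right)\right) \left(-2 - 9\right) \left(-1\right) 4 = \left(-49 - \frac{71}{7}\right) \left(-2 - 9\right) \left(-1\right) 4 = \left(-49 - \frac{71}{7}\right) \left(-11\right) \left(-1\right) 4 = \left(-49 - \frac{71}{7}\right) 11 \cdot 4 = \left(- \frac{414}{7}\right) 44 = - \frac{18216}{7}$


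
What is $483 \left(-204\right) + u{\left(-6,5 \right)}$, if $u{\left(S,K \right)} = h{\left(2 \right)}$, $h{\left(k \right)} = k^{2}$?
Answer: $-98528$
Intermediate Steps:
$u{\left(S,K \right)} = 4$ ($u{\left(S,K \right)} = 2^{2} = 4$)
$483 \left(-204\right) + u{\left(-6,5 \right)} = 483 \left(-204\right) + 4 = -98532 + 4 = -98528$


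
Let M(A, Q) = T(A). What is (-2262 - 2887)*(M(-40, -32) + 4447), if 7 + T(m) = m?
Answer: -22655600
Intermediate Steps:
T(m) = -7 + m
M(A, Q) = -7 + A
(-2262 - 2887)*(M(-40, -32) + 4447) = (-2262 - 2887)*((-7 - 40) + 4447) = -5149*(-47 + 4447) = -5149*4400 = -22655600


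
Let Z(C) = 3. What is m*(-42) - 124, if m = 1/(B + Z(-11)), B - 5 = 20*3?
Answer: -4237/34 ≈ -124.62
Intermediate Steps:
B = 65 (B = 5 + 20*3 = 5 + 60 = 65)
m = 1/68 (m = 1/(65 + 3) = 1/68 ≈ 0.014706)
m*(-42) - 124 = (1/68)*(-42) - 124 = -21/34 - 124 = -4237/34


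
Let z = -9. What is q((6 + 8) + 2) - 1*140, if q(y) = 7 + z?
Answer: -142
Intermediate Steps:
q(y) = -2 (q(y) = 7 - 9 = -2)
q((6 + 8) + 2) - 1*140 = -2 - 1*140 = -2 - 140 = -142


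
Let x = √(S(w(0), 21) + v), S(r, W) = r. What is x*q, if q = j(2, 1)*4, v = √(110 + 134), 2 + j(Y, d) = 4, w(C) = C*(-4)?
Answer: 8*√2*61^(¼) ≈ 31.618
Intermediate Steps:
w(C) = -4*C
j(Y, d) = 2 (j(Y, d) = -2 + 4 = 2)
v = 2*√61 (v = √244 = 2*√61 ≈ 15.620)
q = 8 (q = 2*4 = 8)
x = √2*61^(¼) (x = √(-4*0 + 2*√61) = √(0 + 2*√61) = √(2*√61) = √2*61^(¼) ≈ 3.9523)
x*q = (√2*61^(¼))*8 = 8*√2*61^(¼)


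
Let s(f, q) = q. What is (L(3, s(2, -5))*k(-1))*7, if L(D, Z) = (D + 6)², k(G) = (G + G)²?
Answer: 2268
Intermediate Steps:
k(G) = 4*G² (k(G) = (2*G)² = 4*G²)
L(D, Z) = (6 + D)²
(L(3, s(2, -5))*k(-1))*7 = ((6 + 3)²*(4*(-1)²))*7 = (9²*(4*1))*7 = (81*4)*7 = 324*7 = 2268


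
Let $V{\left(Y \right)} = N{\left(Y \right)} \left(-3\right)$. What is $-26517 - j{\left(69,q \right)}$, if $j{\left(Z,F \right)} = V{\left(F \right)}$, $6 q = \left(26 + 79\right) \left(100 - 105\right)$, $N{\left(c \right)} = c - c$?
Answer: $-26517$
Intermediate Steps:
$N{\left(c \right)} = 0$
$q = - \frac{175}{2}$ ($q = \frac{\left(26 + 79\right) \left(100 - 105\right)}{6} = \frac{105 \left(-5\right)}{6} = \frac{1}{6} \left(-525\right) = - \frac{175}{2} \approx -87.5$)
$V{\left(Y \right)} = 0$ ($V{\left(Y \right)} = 0 \left(-3\right) = 0$)
$j{\left(Z,F \right)} = 0$
$-26517 - j{\left(69,q \right)} = -26517 - 0 = -26517 + 0 = -26517$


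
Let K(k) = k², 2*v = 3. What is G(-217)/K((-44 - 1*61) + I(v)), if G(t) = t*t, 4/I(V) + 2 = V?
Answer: 47089/12769 ≈ 3.6878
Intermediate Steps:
v = 3/2 (v = (½)*3 = 3/2 ≈ 1.5000)
I(V) = 4/(-2 + V)
G(t) = t²
G(-217)/K((-44 - 1*61) + I(v)) = (-217)²/(((-44 - 1*61) + 4/(-2 + 3/2))²) = 47089/(((-44 - 61) + 4/(-½))²) = 47089/((-105 + 4*(-2))²) = 47089/((-105 - 8)²) = 47089/((-113)²) = 47089/12769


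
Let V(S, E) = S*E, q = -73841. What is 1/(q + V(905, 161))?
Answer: 1/71864 ≈ 1.3915e-5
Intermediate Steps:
V(S, E) = E*S
1/(q + V(905, 161)) = 1/(-73841 + 161*905) = 1/(-73841 + 145705) = 1/71864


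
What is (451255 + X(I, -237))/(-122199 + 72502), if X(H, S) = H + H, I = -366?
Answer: -450523/49697 ≈ -9.0654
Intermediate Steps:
X(H, S) = 2*H
(451255 + X(I, -237))/(-122199 + 72502) = (451255 + 2*(-366))/(-122199 + 72502) = (451255 - 732)/(-49697) = 450523*(-1/49697) = -450523/49697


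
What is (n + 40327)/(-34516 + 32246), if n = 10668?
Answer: -10199/454 ≈ -22.465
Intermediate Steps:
(n + 40327)/(-34516 + 32246) = (10668 + 40327)/(-34516 + 32246) = 50995/(-2270) = 50995*(-1/2270) = -10199/454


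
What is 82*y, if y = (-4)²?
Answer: 1312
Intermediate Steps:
y = 16
82*y = 82*16 = 1312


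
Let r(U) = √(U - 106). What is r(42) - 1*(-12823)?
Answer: 12823 + 8*I ≈ 12823.0 + 8.0*I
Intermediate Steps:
r(U) = √(-106 + U)
r(42) - 1*(-12823) = √(-106 + 42) - 1*(-12823) = √(-64) + 12823 = 8*I + 12823 = 12823 + 8*I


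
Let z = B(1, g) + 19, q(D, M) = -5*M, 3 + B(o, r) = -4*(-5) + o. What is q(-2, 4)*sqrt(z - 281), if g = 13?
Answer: -40*I*sqrt(61) ≈ -312.41*I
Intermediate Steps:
B(o, r) = 17 + o (B(o, r) = -3 + (-4*(-5) + o) = -3 + (20 + o) = 17 + o)
z = 37 (z = (17 + 1) + 19 = 18 + 19 = 37)
q(-2, 4)*sqrt(z - 281) = (-5*4)*sqrt(37 - 281) = -40*I*sqrt(61)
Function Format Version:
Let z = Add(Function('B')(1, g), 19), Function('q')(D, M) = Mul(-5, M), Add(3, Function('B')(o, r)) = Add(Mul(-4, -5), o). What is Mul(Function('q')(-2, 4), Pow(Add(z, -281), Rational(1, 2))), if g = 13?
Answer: Mul(-40, I, Pow(61, Rational(1, 2))) ≈ Mul(-312.41, I)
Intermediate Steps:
Function('B')(o, r) = Add(17, o) (Function('B')(o, r) = Add(-3, Add(Mul(-4, -5), o)) = Add(-3, Add(20, o)) = Add(17, o))
z = 37 (z = Add(Add(17, 1), 19) = Add(18, 19) = 37)
Mul(Function('q')(-2, 4), Pow(Add(z, -281), Rational(1, 2))) = Mul(Mul(-5, 4), Pow(Add(37, -281), Rational(1, 2))) = Mul(-20, Pow(-244, Rational(1, 2))) = Mul(-20, Mul(2, I, Pow(61, Rational(1, 2)))) = Mul(-40, I, Pow(61, Rational(1, 2)))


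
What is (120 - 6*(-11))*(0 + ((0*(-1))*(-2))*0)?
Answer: 0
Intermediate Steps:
(120 - 6*(-11))*(0 + ((0*(-1))*(-2))*0) = (120 + 66)*(0 + (0*(-2))*0) = 186*(0 + 0*0) = 186*(0 + 0) = 186*0 = 0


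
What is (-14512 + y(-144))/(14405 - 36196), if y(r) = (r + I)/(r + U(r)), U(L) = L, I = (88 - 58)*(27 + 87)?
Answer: 116187/174328 ≈ 0.66648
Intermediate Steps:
I = 3420 (I = 30*114 = 3420)
y(r) = (3420 + r)/(2*r) (y(r) = (r + 3420)/(r + r) = (3420 + r)/((2*r)) = (3420 + r)*(1/(2*r)) = (3420 + r)/(2*r))
(-14512 + y(-144))/(14405 - 36196) = (-14512 + (½)*(3420 - 144)/(-144))/(14405 - 36196) = (-14512 + (½)*(-1/144)*3276)/(-21791) = (-14512 - 91/8)*(-1/21791) = -116187/8*(-1/21791) = 116187/174328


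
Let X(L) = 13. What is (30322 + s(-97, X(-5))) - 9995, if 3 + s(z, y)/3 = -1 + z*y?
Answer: 16532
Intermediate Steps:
s(z, y) = -12 + 3*y*z (s(z, y) = -9 + 3*(-1 + z*y) = -9 + 3*(-1 + y*z) = -9 + (-3 + 3*y*z) = -12 + 3*y*z)
(30322 + s(-97, X(-5))) - 9995 = (30322 + (-12 + 3*13*(-97))) - 9995 = (30322 + (-12 - 3783)) - 9995 = (30322 - 3795) - 9995 = 26527 - 9995 = 16532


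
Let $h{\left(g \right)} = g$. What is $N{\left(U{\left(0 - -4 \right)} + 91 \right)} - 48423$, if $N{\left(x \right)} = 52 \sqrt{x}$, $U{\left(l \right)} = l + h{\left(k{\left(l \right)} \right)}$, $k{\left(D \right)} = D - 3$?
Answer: $-48423 + 208 \sqrt{6} \approx -47914.0$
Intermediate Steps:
$k{\left(D \right)} = -3 + D$ ($k{\left(D \right)} = D - 3 = -3 + D$)
$U{\left(l \right)} = -3 + 2 l$ ($U{\left(l \right)} = l + \left(-3 + l\right) = -3 + 2 l$)
$N{\left(U{\left(0 - -4 \right)} + 91 \right)} - 48423 = 52 \sqrt{\left(-3 + 2 \left(0 - -4\right)\right) + 91} - 48423 = 52 \sqrt{\left(-3 + 2 \left(0 + 4\right)\right) + 91} - 48423 = 52 \sqrt{\left(-3 + 2 \cdot 4\right) + 91} - 48423 = 52 \sqrt{\left(-3 + 8\right) + 91} - 48423 = 52 \sqrt{5 + 91} - 48423 = 52 \sqrt{96} - 48423 = 52 \cdot 4 \sqrt{6} - 48423 = 208 \sqrt{6} - 48423 = -48423 + 208 \sqrt{6}$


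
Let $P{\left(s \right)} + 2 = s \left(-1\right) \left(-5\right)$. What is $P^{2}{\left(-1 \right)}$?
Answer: $49$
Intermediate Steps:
$P{\left(s \right)} = -2 + 5 s$ ($P{\left(s \right)} = -2 + s \left(-1\right) \left(-5\right) = -2 + - s \left(-5\right) = -2 + 5 s$)
$P^{2}{\left(-1 \right)} = \left(-2 + 5 \left(-1\right)\right)^{2} = \left(-2 - 5\right)^{2} = \left(-7\right)^{2} = 49$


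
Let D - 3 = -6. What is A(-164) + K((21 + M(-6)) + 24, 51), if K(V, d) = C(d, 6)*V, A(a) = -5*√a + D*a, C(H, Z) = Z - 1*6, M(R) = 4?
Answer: 492 - 10*I*√41 ≈ 492.0 - 64.031*I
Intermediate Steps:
D = -3 (D = 3 - 6 = -3)
C(H, Z) = -6 + Z (C(H, Z) = Z - 6 = -6 + Z)
A(a) = -5*√a - 3*a
K(V, d) = 0 (K(V, d) = (-6 + 6)*V = 0*V = 0)
A(-164) + K((21 + M(-6)) + 24, 51) = (-10*I*√41 - 3*(-164)) + 0 = (-10*I*√41 + 492) + 0 = (492 - 10*I*√41) + 0 = 492 - 10*I*√41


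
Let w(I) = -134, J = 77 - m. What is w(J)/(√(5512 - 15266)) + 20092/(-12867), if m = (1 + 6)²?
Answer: -20092/12867 + 67*I*√9754/4877 ≈ -1.5615 + 1.3568*I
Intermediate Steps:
m = 49 (m = 7² = 49)
J = 28 (J = 77 - 1*49 = 77 - 49 = 28)
w(J)/(√(5512 - 15266)) + 20092/(-12867) = -134/√(5512 - 15266) + 20092/(-12867) = -134*(-I*√9754/9754) + 20092*(-1/12867) = -134*(-I*√9754/9754) - 20092/12867 = -(-67)*I*√9754/4877 - 20092/12867 = 67*I*√9754/4877 - 20092/12867 = -20092/12867 + 67*I*√9754/4877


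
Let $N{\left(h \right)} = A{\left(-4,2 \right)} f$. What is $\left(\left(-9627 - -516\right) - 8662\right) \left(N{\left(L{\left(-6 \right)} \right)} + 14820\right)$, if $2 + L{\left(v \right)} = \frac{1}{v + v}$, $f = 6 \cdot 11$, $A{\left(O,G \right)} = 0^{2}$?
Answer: $-263395860$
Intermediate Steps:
$A{\left(O,G \right)} = 0$
$f = 66$
$L{\left(v \right)} = -2 + \frac{1}{2 v}$ ($L{\left(v \right)} = -2 + \frac{1}{v + v} = -2 + \frac{1}{2 v}$)
$N{\left(h \right)} = 0$ ($N{\left(h \right)} = 0 \cdot 66 = 0$)
$\left(\left(-9627 - -516\right) - 8662\right) \left(N{\left(L{\left(-6 \right)} \right)} + 14820\right) = \left(\left(-9627 - -516\right) - 8662\right) \left(0 + 14820\right) = \left(\left(-9627 + 516\right) - 8662\right) 14820 = \left(-9111 - 8662\right) 14820 = \left(-17773\right) 14820 = -263395860$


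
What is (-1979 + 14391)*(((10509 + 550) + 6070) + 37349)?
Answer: 676180936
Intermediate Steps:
(-1979 + 14391)*(((10509 + 550) + 6070) + 37349) = 12412*((11059 + 6070) + 37349) = 12412*(17129 + 37349) = 12412*54478 = 676180936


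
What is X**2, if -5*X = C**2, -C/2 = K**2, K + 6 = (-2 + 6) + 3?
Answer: 16/25 ≈ 0.64000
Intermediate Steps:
K = 1 (K = -6 + ((-2 + 6) + 3) = -6 + (4 + 3) = -6 + 7 = 1)
C = -2 (C = -2*1**2 = -2*1 = -2)
X = -4/5 (X = -1/5*(-2)**2 = -1/5*4 = -4/5 ≈ -0.80000)
X**2 = (-4/5)**2 = 16/25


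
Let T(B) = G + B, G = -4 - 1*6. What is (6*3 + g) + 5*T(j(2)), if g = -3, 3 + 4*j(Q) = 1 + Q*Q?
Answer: -65/2 ≈ -32.500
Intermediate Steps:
G = -10 (G = -4 - 6 = -10)
j(Q) = -½ + Q²/4 (j(Q) = -¾ + (1 + Q*Q)/4 = -¾ + (1 + Q²)/4 = -¾ + (¼ + Q²/4) = -½ + Q²/4)
T(B) = -10 + B
(6*3 + g) + 5*T(j(2)) = (6*3 - 3) + 5*(-10 + (-½ + (¼)*2²)) = (18 - 3) + 5*(-10 + (-½ + (¼)*4)) = 15 + 5*(-10 + (-½ + 1)) = 15 + 5*(-10 + ½) = 15 + 5*(-19/2) = 15 - 95/2 = -65/2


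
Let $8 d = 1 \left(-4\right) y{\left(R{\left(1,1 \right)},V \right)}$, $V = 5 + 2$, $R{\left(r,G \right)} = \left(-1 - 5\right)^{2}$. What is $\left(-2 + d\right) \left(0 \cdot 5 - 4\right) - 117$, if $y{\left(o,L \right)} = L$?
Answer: $-95$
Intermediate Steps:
$R{\left(r,G \right)} = 36$ ($R{\left(r,G \right)} = \left(-6\right)^{2} = 36$)
$V = 7$
$d = - \frac{7}{2}$ ($d = \frac{1 \left(-4\right) 7}{8} = \frac{\left(-4\right) 7}{8} = \frac{1}{8} \left(-28\right) = - \frac{7}{2} \approx -3.5$)
$\left(-2 + d\right) \left(0 \cdot 5 - 4\right) - 117 = \left(-2 - \frac{7}{2}\right) \left(0 \cdot 5 - 4\right) - 117 = - \frac{11 \left(0 - 4\right)}{2} - 117 = \left(- \frac{11}{2}\right) \left(-4\right) - 117 = 22 - 117 = -95$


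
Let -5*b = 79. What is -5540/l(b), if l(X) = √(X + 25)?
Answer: -2770*√230/23 ≈ -1826.5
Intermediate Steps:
b = -79/5 (b = -⅕*79 = -79/5 ≈ -15.800)
l(X) = √(25 + X)
-5540/l(b) = -5540/√(25 - 79/5) = -5540*√230/46 = -2770*√230/23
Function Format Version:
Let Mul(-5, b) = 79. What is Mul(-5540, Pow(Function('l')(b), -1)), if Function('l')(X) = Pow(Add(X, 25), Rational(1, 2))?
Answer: Mul(Rational(-2770, 23), Pow(230, Rational(1, 2))) ≈ -1826.5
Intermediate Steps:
b = Rational(-79, 5) (b = Mul(Rational(-1, 5), 79) = Rational(-79, 5) ≈ -15.800)
Function('l')(X) = Pow(Add(25, X), Rational(1, 2))
Mul(-5540, Pow(Function('l')(b), -1)) = Mul(-5540, Pow(Pow(Add(25, Rational(-79, 5)), Rational(1, 2)), -1)) = Mul(-5540, Pow(Pow(Rational(46, 5), Rational(1, 2)), -1)) = Mul(-5540, Pow(Mul(Rational(1, 5), Pow(230, Rational(1, 2))), -1)) = Mul(-5540, Mul(Rational(1, 46), Pow(230, Rational(1, 2)))) = Mul(Rational(-2770, 23), Pow(230, Rational(1, 2)))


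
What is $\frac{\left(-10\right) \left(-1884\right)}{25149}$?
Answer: $\frac{6280}{8383} \approx 0.74914$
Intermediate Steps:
$\frac{\left(-10\right) \left(-1884\right)}{25149} = 18840 \cdot \frac{1}{25149} = \frac{6280}{8383}$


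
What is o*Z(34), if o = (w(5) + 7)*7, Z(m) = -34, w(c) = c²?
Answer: -7616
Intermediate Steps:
o = 224 (o = (5² + 7)*7 = (25 + 7)*7 = 32*7 = 224)
o*Z(34) = 224*(-34) = -7616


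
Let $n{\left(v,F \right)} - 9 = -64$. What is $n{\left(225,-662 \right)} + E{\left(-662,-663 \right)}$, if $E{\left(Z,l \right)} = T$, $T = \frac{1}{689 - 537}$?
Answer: $- \frac{8359}{152} \approx -54.993$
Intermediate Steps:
$T = \frac{1}{152} \approx 0.0065789$
$n{\left(v,F \right)} = -55$ ($n{\left(v,F \right)} = 9 - 64 = -55$)
$E{\left(Z,l \right)} = \frac{1}{152}$
$n{\left(225,-662 \right)} + E{\left(-662,-663 \right)} = -55 + \frac{1}{152} = - \frac{8359}{152}$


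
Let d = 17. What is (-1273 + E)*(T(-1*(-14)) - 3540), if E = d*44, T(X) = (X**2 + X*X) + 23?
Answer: 1640625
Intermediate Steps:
T(X) = 23 + 2*X**2 (T(X) = (X**2 + X**2) + 23 = 2*X**2 + 23 = 23 + 2*X**2)
E = 748 (E = 17*44 = 748)
(-1273 + E)*(T(-1*(-14)) - 3540) = (-1273 + 748)*((23 + 2*(-1*(-14))**2) - 3540) = -525*((23 + 2*14**2) - 3540) = -525*((23 + 2*196) - 3540) = -525*((23 + 392) - 3540) = -525*(415 - 3540) = -525*(-3125) = 1640625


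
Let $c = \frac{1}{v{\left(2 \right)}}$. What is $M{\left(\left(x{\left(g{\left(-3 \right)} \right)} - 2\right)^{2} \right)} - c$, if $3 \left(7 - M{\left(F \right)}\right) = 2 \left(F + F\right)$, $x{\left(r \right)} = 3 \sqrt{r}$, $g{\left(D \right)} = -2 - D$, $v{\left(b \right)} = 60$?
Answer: $\frac{113}{20} \approx 5.65$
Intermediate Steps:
$c = \frac{1}{60} \approx 0.016667$
$M{\left(F \right)} = 7 - \frac{4 F}{3}$ ($M{\left(F \right)} = 7 - \frac{2 \left(F + F\right)}{3} = 7 - \frac{2 \cdot 2 F}{3} = 7 - \frac{4 F}{3}$)
$M{\left(\left(x{\left(g{\left(-3 \right)} \right)} - 2\right)^{2} \right)} - c = \left(7 - \frac{4 \left(3 \sqrt{-2 - -3} - 2\right)^{2}}{3}\right) - \frac{1}{60} = \left(7 - \frac{4 \left(3 \sqrt{-2 + 3} - 2\right)^{2}}{3}\right) - \frac{1}{60} = \left(7 - \frac{4 \left(3 \sqrt{1} - 2\right)^{2}}{3}\right) - \frac{1}{60} = \left(7 - \frac{4 \left(3 \cdot 1 - 2\right)^{2}}{3}\right) - \frac{1}{60} = \left(7 - \frac{4 \left(3 - 2\right)^{2}}{3}\right) - \frac{1}{60} = \left(7 - \frac{4 \cdot 1^{2}}{3}\right) - \frac{1}{60} = \left(7 - \frac{4}{3}\right) - \frac{1}{60} = \frac{17}{3} - \frac{1}{60} = \frac{113}{20}$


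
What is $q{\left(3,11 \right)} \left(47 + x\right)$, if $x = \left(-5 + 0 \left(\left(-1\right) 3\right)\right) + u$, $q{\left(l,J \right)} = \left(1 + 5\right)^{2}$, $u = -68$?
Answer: $-936$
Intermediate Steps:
$q{\left(l,J \right)} = 36$ ($q{\left(l,J \right)} = 6^{2} = 36$)
$x = -73$ ($x = \left(-5 + 0 \left(\left(-1\right) 3\right)\right) - 68 = \left(-5 + 0 \left(-3\right)\right) - 68 = \left(-5 + 0\right) - 68 = -5 - 68 = -73$)
$q{\left(3,11 \right)} \left(47 + x\right) = 36 \left(47 - 73\right) = 36 \left(-26\right) = -936$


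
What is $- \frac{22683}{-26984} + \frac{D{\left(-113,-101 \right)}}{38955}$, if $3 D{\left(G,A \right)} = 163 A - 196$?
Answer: $\frac{244591371}{350387240} \approx 0.69806$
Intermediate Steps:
$D{\left(G,A \right)} = - \frac{196}{3} + \frac{163 A}{3}$ ($D{\left(G,A \right)} = \frac{163 A - 196}{3} = \frac{-196 + 163 A}{3} = - \frac{196}{3} + \frac{163 A}{3}$)
$- \frac{22683}{-26984} + \frac{D{\left(-113,-101 \right)}}{38955} = - \frac{22683}{-26984} + \frac{- \frac{196}{3} + \frac{163}{3} \left(-101\right)}{38955} = \left(-22683\right) \left(- \frac{1}{26984}\right) + \left(- \frac{196}{3} - \frac{16463}{3}\right) \frac{1}{38955} = \frac{22683}{26984} - \frac{1851}{12985} = \frac{244591371}{350387240}$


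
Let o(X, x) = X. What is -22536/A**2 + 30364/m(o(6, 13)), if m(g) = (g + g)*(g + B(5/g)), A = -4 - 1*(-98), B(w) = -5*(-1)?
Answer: 16582597/72897 ≈ 227.48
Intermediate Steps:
B(w) = 5
A = 94 (A = -4 + 98 = 94)
m(g) = 2*g*(5 + g) (m(g) = (g + g)*(g + 5) = (2*g)*(5 + g) = 2*g*(5 + g))
-22536/A**2 + 30364/m(o(6, 13)) = -22536/(94**2) + 30364/((2*6*(5 + 6))) = -22536/8836 + 30364/((2*6*11)) = -22536*1/8836 + 30364/132 = -5634/2209 + 30364*(1/132) = -5634/2209 + 7591/33 = 16582597/72897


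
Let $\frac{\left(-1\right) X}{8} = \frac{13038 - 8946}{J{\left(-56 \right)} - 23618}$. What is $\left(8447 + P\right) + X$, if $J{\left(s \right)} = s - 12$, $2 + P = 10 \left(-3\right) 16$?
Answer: $\frac{94345863}{11843} \approx 7966.4$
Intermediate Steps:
$P = -482$ ($P = -2 + 10 \left(-3\right) 16 = -2 - 480 = -482$)
$J{\left(s \right)} = -12 + s$ ($J{\left(s \right)} = s - 12 = -12 + s$)
$X = \frac{16368}{11843}$ ($X = - 8 \frac{13038 - 8946}{\left(-12 - 56\right) - 23618} = - 8 \frac{4092}{-68 - 23618} = - 8 \frac{4092}{-23686} = - 8 \cdot 4092 \left(- \frac{1}{23686}\right) = \left(-8\right) \left(- \frac{2046}{11843}\right) = \frac{16368}{11843} \approx 1.3821$)
$\left(8447 + P\right) + X = \left(8447 - 482\right) + \frac{16368}{11843} = 7965 + \frac{16368}{11843} = \frac{94345863}{11843}$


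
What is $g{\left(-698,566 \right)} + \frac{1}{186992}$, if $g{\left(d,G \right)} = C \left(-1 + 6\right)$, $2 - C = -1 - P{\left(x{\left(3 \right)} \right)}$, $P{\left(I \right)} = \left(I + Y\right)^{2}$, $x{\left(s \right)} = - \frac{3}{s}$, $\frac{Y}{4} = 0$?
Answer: $\frac{3739841}{186992} \approx 20.0$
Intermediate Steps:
$Y = 0$ ($Y = 4 \cdot 0 = 0$)
$P{\left(I \right)} = I^{2}$ ($P{\left(I \right)} = \left(I + 0\right)^{2} = I^{2}$)
$C = 4$ ($C = 2 - \left(-1 - \left(- \frac{3}{3}\right)^{2}\right) = 2 - \left(-1 - \left(\left(-3\right) \frac{1}{3}\right)^{2}\right) = 2 - \left(-1 - \left(-1\right)^{2}\right) = 2 - \left(-1 - 1\right) = 2 - -2 = 2 + 2 = 4$)
$g{\left(d,G \right)} = 20$ ($g{\left(d,G \right)} = 4 \left(-1 + 6\right) = 4 \cdot 5 = 20$)
$g{\left(-698,566 \right)} + \frac{1}{186992} = 20 + \frac{1}{186992} = \frac{3739841}{186992}$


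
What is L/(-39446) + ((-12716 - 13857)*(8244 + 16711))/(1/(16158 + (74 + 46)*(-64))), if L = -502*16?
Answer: -110882893068114694/19723 ≈ -5.6220e+12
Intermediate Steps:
L = -8032
L/(-39446) + ((-12716 - 13857)*(8244 + 16711))/(1/(16158 + (74 + 46)*(-64))) = -8032/(-39446) + ((-12716 - 13857)*(8244 + 16711))/(1/(16158 + (74 + 46)*(-64))) = -8032*(-1/39446) + (-26573*24955)/(1/(16158 + 120*(-64))) = 4016/19723 - 663129215/(1/(16158 - 7680)) = 4016/19723 - 663129215/(1/8478) = 4016/19723 - 663129215/1/8478 = 4016/19723 - 663129215*8478 = 4016/19723 - 5622009484770 = -110882893068114694/19723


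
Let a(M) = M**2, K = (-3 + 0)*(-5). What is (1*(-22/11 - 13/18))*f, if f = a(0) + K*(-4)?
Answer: 490/3 ≈ 163.33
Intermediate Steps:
K = 15 (K = -3*(-5) = 15)
f = -60 (f = 0**2 + 15*(-4) = 0 - 60 = -60)
(1*(-22/11 - 13/18))*f = (1*(-22/11 - 13/18))*(-60) = (1*(-22*1/11 - 13*1/18))*(-60) = (1*(-2 - 13/18))*(-60) = (1*(-49/18))*(-60) = -49/18*(-60) = 490/3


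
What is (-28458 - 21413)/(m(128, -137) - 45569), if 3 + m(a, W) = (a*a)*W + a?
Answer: 49871/2290052 ≈ 0.021777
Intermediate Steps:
m(a, W) = -3 + a + W*a² (m(a, W) = -3 + ((a*a)*W + a) = -3 + (a²*W + a) = -3 + (W*a² + a) = -3 + (a + W*a²) = -3 + a + W*a²)
(-28458 - 21413)/(m(128, -137) - 45569) = (-28458 - 21413)/((-3 + 128 - 137*128²) - 45569) = -49871/((-3 + 128 - 137*16384) - 45569) = -49871/((-3 + 128 - 2244608) - 45569) = -49871/(-2244483 - 45569) = -49871/(-2290052) = -49871*(-1/2290052) = 49871/2290052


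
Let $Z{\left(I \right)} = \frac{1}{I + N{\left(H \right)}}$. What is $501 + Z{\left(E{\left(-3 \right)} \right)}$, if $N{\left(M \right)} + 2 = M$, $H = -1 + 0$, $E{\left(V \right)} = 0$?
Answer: $\frac{1502}{3} \approx 500.67$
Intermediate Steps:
$H = -1$
$N{\left(M \right)} = -2 + M$
$Z{\left(I \right)} = \frac{1}{-3 + I}$ ($Z{\left(I \right)} = \frac{1}{I - 3} = \frac{1}{-3 + I}$)
$501 + Z{\left(E{\left(-3 \right)} \right)} = 501 + \frac{1}{-3 + 0} = 501 + \frac{1}{-3} = 501 - \frac{1}{3} = \frac{1502}{3}$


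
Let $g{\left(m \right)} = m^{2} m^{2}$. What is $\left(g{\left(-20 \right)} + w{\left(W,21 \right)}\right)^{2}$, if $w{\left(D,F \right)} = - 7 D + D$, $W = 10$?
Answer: $25580803600$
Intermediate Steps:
$w{\left(D,F \right)} = - 6 D$
$g{\left(m \right)} = m^{4}$
$\left(g{\left(-20 \right)} + w{\left(W,21 \right)}\right)^{2} = \left(\left(-20\right)^{4} - 60\right)^{2} = \left(160000 - 60\right)^{2} = 159940^{2} = 25580803600$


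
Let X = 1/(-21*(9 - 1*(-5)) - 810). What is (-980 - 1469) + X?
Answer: -2703697/1104 ≈ -2449.0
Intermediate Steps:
X = -1/1104 (X = 1/(-21*(9 + 5) - 810) = 1/(-21*14 - 810) = 1/(-294 - 810) = 1/(-1104) = -1/1104 ≈ -0.00090580)
(-980 - 1469) + X = (-980 - 1469) - 1/1104 = -2449 - 1/1104 = -2703697/1104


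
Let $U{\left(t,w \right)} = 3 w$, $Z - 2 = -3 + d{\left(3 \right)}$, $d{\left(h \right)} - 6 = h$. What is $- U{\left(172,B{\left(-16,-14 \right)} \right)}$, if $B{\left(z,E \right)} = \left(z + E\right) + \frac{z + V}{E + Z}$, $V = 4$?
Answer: $84$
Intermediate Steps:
$d{\left(h \right)} = 6 + h$
$Z = 8$ ($Z = 2 + \left(-3 + \left(6 + 3\right)\right) = 2 + \left(-3 + 9\right) = 2 + 6 = 8$)
$B{\left(z,E \right)} = E + z + \frac{4 + z}{8 + E}$ ($B{\left(z,E \right)} = \left(z + E\right) + \frac{z + 4}{E + 8} = \left(E + z\right) + \frac{4 + z}{8 + E} = E + z + \frac{4 + z}{8 + E}$)
$- U{\left(172,B{\left(-16,-14 \right)} \right)} = - 3 \frac{4 + \left(-14\right)^{2} + 8 \left(-14\right) + 9 \left(-16\right) - -224}{8 - 14} = - 3 \frac{4 + 196 - 112 - 144 + 224}{-6} = - 3 \left(\left(- \frac{1}{6}\right) 168\right) = - 3 \left(-28\right) = \left(-1\right) \left(-84\right) = 84$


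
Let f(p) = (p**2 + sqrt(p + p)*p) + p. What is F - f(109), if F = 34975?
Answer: 22985 - 109*sqrt(218) ≈ 21376.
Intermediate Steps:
f(p) = p + p**2 + sqrt(2)*p**(3/2) (f(p) = (p**2 + sqrt(2*p)*p) + p = (p**2 + (sqrt(2)*sqrt(p))*p) + p = (p**2 + sqrt(2)*p**(3/2)) + p = p + p**2 + sqrt(2)*p**(3/2))
F - f(109) = 34975 - (109 + 109**2 + sqrt(2)*109**(3/2)) = 34975 - (109 + 11881 + sqrt(2)*(109*sqrt(109))) = 34975 - (109 + 11881 + 109*sqrt(218)) = 34975 - (11990 + 109*sqrt(218)) = 34975 + (-11990 - 109*sqrt(218)) = 22985 - 109*sqrt(218)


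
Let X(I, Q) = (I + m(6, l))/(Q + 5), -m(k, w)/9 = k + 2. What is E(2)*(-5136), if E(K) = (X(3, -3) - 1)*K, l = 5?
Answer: 364656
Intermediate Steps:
m(k, w) = -18 - 9*k (m(k, w) = -9*(k + 2) = -9*(2 + k) = -18 - 9*k)
X(I, Q) = (-72 + I)/(5 + Q) (X(I, Q) = (I + (-18 - 9*6))/(Q + 5) = (I + (-18 - 54))/(5 + Q) = (I - 72)/(5 + Q) = (-72 + I)/(5 + Q))
E(K) = -71*K/2 (E(K) = ((-72 + 3)/(5 - 3) - 1)*K = (-69/2 - 1)*K = -71*K/2)
E(2)*(-5136) = -71/2*2*(-5136) = -71*(-5136) = 364656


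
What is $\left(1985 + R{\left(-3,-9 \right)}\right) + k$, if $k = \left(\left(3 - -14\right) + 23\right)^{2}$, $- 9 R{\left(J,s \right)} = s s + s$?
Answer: $3577$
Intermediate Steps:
$R{\left(J,s \right)} = - \frac{s}{9} - \frac{s^{2}}{9}$ ($R{\left(J,s \right)} = - \frac{s s + s}{9} = - \frac{s^{2} + s}{9} = - \frac{s + s^{2}}{9} = - \frac{s}{9} - \frac{s^{2}}{9}$)
$k = 1600$ ($k = \left(\left(3 + 14\right) + 23\right)^{2} = \left(17 + 23\right)^{2} = 40^{2} = 1600$)
$\left(1985 + R{\left(-3,-9 \right)}\right) + k = \left(1985 - - (1 - 9)\right) + 1600 = \left(1985 - \left(-1\right) \left(-8\right)\right) + 1600 = \left(1985 - 8\right) + 1600 = 1977 + 1600 = 3577$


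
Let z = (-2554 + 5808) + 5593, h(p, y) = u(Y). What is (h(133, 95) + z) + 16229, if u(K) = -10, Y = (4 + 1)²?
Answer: 25066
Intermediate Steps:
Y = 25 (Y = 5² = 25)
h(p, y) = -10
z = 8847 (z = 3254 + 5593 = 8847)
(h(133, 95) + z) + 16229 = (-10 + 8847) + 16229 = 8837 + 16229 = 25066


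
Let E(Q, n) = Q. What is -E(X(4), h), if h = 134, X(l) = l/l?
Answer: -1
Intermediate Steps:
X(l) = 1
-E(X(4), h) = -1*1 = -1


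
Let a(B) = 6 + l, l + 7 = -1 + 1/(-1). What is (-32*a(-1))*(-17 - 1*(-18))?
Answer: 96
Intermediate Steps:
l = -9 (l = -7 + (-1 + 1/(-1)) = -7 + (-1 - 1) = -7 - 2 = -9)
a(B) = -3 (a(B) = 6 - 9 = -3)
(-32*a(-1))*(-17 - 1*(-18)) = (-32*(-3))*(-17 - 1*(-18)) = 96*(-17 + 18) = 96*1 = 96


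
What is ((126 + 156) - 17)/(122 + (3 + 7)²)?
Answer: 265/222 ≈ 1.1937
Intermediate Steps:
((126 + 156) - 17)/(122 + (3 + 7)²) = (282 - 17)/(122 + 10²) = 265/(122 + 100) = 265/222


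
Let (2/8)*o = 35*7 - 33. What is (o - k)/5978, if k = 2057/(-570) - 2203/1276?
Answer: 310323901/2173959480 ≈ 0.14275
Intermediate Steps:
o = 848 (o = 4*(35*7 - 33) = 4*(245 - 33) = 4*212 = 848)
k = -1940221/363660 (k = 2057*(-1/570) - 2203*1/1276 = -2057/570 - 2203/1276 = -1940221/363660 ≈ -5.3353)
(o - k)/5978 = (848 - 1*(-1940221/363660))/5978 = (848 + 1940221/363660)*(1/5978) = (310323901/363660)*(1/5978) = 310323901/2173959480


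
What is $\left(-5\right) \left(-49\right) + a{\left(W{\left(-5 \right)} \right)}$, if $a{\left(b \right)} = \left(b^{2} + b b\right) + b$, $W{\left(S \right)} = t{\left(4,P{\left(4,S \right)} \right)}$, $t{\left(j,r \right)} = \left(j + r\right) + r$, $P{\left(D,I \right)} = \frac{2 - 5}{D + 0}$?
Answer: $260$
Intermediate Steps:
$P{\left(D,I \right)} = - \frac{3}{D}$
$t{\left(j,r \right)} = j + 2 r$
$W{\left(S \right)} = \frac{5}{2}$ ($W{\left(S \right)} = 4 + 2 \left(- \frac{3}{4}\right) = 4 - \frac{3}{2} = \frac{5}{2}$)
$a{\left(b \right)} = b + 2 b^{2}$ ($a{\left(b \right)} = \left(b^{2} + b^{2}\right) + b = 2 b^{2} + b = b + 2 b^{2}$)
$\left(-5\right) \left(-49\right) + a{\left(W{\left(-5 \right)} \right)} = \left(-5\right) \left(-49\right) + \frac{5 \left(1 + 2 \cdot \frac{5}{2}\right)}{2} = 245 + \frac{5 \left(1 + 5\right)}{2} = 245 + \frac{5}{2} \cdot 6 = 245 + 15 = 260$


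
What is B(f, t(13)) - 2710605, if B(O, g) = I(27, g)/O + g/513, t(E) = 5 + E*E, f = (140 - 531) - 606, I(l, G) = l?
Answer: -462122861426/170487 ≈ -2.7106e+6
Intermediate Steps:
f = -997 (f = -391 - 606 = -997)
t(E) = 5 + E²
B(O, g) = 27/O + g/513
B(f, t(13)) - 2710605 = (27/(-997) + (5 + 13²)/513) - 2710605 = (27*(-1/997) + (5 + 169)/513) - 2710605 = (-27/997 + (1/513)*174) - 2710605 = (-27/997 + 58/171) - 2710605 = 53209/170487 - 2710605 = -462122861426/170487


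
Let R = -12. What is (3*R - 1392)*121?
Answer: -172788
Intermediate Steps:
(3*R - 1392)*121 = (3*(-12) - 1392)*121 = (-36 - 1392)*121 = -1428*121 = -172788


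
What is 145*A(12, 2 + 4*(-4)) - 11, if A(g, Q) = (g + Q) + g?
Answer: 1439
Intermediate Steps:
A(g, Q) = Q + 2*g (A(g, Q) = (Q + g) + g = Q + 2*g)
145*A(12, 2 + 4*(-4)) - 11 = 145*((2 + 4*(-4)) + 2*12) - 11 = 145*((2 - 16) + 24) - 11 = 145*(-14 + 24) - 11 = 145*10 - 11 = 1450 - 11 = 1439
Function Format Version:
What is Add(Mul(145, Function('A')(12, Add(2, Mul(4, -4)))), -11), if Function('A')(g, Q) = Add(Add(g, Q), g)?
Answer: 1439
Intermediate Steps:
Function('A')(g, Q) = Add(Q, Mul(2, g)) (Function('A')(g, Q) = Add(Add(Q, g), g) = Add(Q, Mul(2, g)))
Add(Mul(145, Function('A')(12, Add(2, Mul(4, -4)))), -11) = Add(Mul(145, Add(Add(2, Mul(4, -4)), Mul(2, 12))), -11) = Add(Mul(145, Add(Add(2, -16), 24)), -11) = Add(Mul(145, Add(-14, 24)), -11) = Add(Mul(145, 10), -11) = Add(1450, -11) = 1439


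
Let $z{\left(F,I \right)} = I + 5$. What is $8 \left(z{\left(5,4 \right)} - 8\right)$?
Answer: $8$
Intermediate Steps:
$z{\left(F,I \right)} = 5 + I$
$8 \left(z{\left(5,4 \right)} - 8\right) = 8 \left(\left(5 + 4\right) - 8\right) = 8 \left(9 - 8\right) = 8 \cdot 1 = 8$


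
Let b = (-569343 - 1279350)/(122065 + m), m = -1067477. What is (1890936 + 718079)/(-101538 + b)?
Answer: -2466594089180/95993394963 ≈ -25.695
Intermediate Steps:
b = 1848693/945412 (b = (-569343 - 1279350)/(122065 - 1067477) = -1848693/(-945412) = -1848693*(-1/945412) = 1848693/945412 ≈ 1.9554)
(1890936 + 718079)/(-101538 + b) = (1890936 + 718079)/(-101538 + 1848693/945412) = 2609015/(-95993394963/945412) = 2609015*(-945412/95993394963) = -2466594089180/95993394963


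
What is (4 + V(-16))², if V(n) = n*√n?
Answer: -4080 - 512*I ≈ -4080.0 - 512.0*I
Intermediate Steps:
V(n) = n^(3/2)
(4 + V(-16))² = (4 + (-16)^(3/2))² = (4 - 64*I)²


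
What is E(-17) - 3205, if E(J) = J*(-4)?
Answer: -3137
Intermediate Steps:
E(J) = -4*J
E(-17) - 3205 = -4*(-17) - 3205 = 68 - 3205 = -3137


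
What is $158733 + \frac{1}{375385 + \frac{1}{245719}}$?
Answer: $\frac{14641409190429847}{92239226816} \approx 1.5873 \cdot 10^{5}$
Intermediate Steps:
$158733 + \frac{1}{375385 + \frac{1}{245719}} = 158733 + \frac{1}{\frac{92239226816}{245719}} = 158733 + \frac{245719}{92239226816} = \frac{14641409190429847}{92239226816}$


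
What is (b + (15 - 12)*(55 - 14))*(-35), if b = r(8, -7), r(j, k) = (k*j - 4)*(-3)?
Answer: -10605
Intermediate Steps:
r(j, k) = 12 - 3*j*k (r(j, k) = (j*k - 4)*(-3) = (-4 + j*k)*(-3) = 12 - 3*j*k)
b = 180 (b = 12 - 3*8*(-7) = 12 + 168 = 180)
(b + (15 - 12)*(55 - 14))*(-35) = (180 + (15 - 12)*(55 - 14))*(-35) = (180 + 3*41)*(-35) = (180 + 123)*(-35) = 303*(-35) = -10605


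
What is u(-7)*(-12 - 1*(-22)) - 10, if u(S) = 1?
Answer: 0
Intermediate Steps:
u(-7)*(-12 - 1*(-22)) - 10 = 1*(-12 - 1*(-22)) - 10 = 1*(-12 + 22) - 10 = 1*10 - 10 = 10 - 10 = 0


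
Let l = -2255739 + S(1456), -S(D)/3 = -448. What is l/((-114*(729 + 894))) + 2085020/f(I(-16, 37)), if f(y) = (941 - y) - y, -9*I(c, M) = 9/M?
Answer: 4784051628595/2147427006 ≈ 2227.8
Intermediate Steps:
S(D) = 1344 (S(D) = -3*(-448) = 1344)
I(c, M) = -1/M
f(y) = 941 - 2*y
l = -2254395 (l = -2255739 + 1344 = -2254395)
l/((-114*(729 + 894))) + 2085020/f(I(-16, 37)) = -2254395*(-1/(114*(729 + 894))) + 2085020/(941 - (-2)/37) = -2254395/((-114*1623)) + 2085020/(941 - (-2)/37) = -2254395/(-185022) + 2085020/(941 - 2*(-1/37)) = -2254395*(-1/185022) + 2085020/(941 + 2/37) = 751465/61674 + 2085020/(34819/37) = 751465/61674 + 2085020*(37/34819) = 751465/61674 + 77145740/34819 = 4784051628595/2147427006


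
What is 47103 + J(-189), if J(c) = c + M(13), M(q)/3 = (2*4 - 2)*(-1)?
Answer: 46896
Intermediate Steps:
M(q) = -18 (M(q) = 3*((2*4 - 2)*(-1)) = 3*((8 - 2)*(-1)) = 3*(6*(-1)) = 3*(-6) = -18)
J(c) = -18 + c (J(c) = c - 18 = -18 + c)
47103 + J(-189) = 47103 + (-18 - 189) = 47103 - 207 = 46896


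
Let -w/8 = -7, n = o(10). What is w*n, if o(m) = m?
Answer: 560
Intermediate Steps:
n = 10
w = 56 (w = -8*(-7) = 56)
w*n = 56*10 = 560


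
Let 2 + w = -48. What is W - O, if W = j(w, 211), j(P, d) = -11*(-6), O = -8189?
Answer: 8255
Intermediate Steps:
w = -50 (w = -2 - 48 = -50)
j(P, d) = 66
W = 66
W - O = 66 - 1*(-8189) = 66 + 8189 = 8255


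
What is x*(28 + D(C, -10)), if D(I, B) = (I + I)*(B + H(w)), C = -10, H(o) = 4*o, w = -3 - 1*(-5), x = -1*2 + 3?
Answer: 68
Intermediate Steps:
x = 1 (x = -2 + 3 = 1)
w = 2 (w = -3 + 5 = 2)
D(I, B) = 2*I*(8 + B) (D(I, B) = (I + I)*(B + 4*2) = (2*I)*(B + 8) = (2*I)*(8 + B) = 2*I*(8 + B))
x*(28 + D(C, -10)) = 1*(28 + 2*(-10)*(8 - 10)) = 1*(28 + 2*(-10)*(-2)) = 1*(28 + 40) = 1*68 = 68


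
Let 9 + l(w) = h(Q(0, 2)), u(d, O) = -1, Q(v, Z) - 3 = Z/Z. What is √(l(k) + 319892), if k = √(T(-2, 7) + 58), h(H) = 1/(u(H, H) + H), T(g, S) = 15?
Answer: 5*√115158/3 ≈ 565.58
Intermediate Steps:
Q(v, Z) = 4 (Q(v, Z) = 3 + Z/Z = 3 + 1 = 4)
h(H) = 1/(-1 + H)
k = √73 (k = √(15 + 58) = √73 ≈ 8.5440)
l(w) = -26/3 (l(w) = -9 + 1/(-1 + 4) = -9 + 1/3 = -9 + ⅓ = -26/3)
√(l(k) + 319892) = √(-26/3 + 319892) = √(959650/3) = 5*√115158/3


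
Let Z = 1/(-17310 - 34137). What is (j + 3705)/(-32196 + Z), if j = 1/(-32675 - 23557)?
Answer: -324801372481/2822484492552 ≈ -0.11508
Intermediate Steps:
Z = -1/51447 (Z = 1/(-51447) = -1/51447 ≈ -1.9437e-5)
j = -1/56232 (j = 1/(-56232) = -1/56232 ≈ -1.7783e-5)
(j + 3705)/(-32196 + Z) = (-1/56232 + 3705)/(-32196 - 1/51447) = 208339559/(56232*(-1656387613/51447)) = (208339559/56232)*(-51447/1656387613) = -324801372481/2822484492552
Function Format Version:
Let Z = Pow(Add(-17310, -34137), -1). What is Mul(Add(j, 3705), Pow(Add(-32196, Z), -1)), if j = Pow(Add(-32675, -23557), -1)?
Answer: Rational(-324801372481, 2822484492552) ≈ -0.11508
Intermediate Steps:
Z = Rational(-1, 51447) (Z = Pow(-51447, -1) = Rational(-1, 51447) ≈ -1.9437e-5)
j = Rational(-1, 56232) (j = Pow(-56232, -1) = Rational(-1, 56232) ≈ -1.7783e-5)
Mul(Add(j, 3705), Pow(Add(-32196, Z), -1)) = Mul(Add(Rational(-1, 56232), 3705), Pow(Add(-32196, Rational(-1, 51447)), -1)) = Mul(Rational(208339559, 56232), Pow(Rational(-1656387613, 51447), -1)) = Mul(Rational(208339559, 56232), Rational(-51447, 1656387613)) = Rational(-324801372481, 2822484492552)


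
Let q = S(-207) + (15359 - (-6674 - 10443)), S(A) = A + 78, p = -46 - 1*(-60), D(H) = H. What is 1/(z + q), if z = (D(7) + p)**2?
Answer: 1/32788 ≈ 3.0499e-5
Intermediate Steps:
p = 14 (p = -46 + 60 = 14)
S(A) = 78 + A
q = 32347 (q = (78 - 207) + (15359 - (-6674 - 10443)) = -129 + (15359 - 1*(-17117)) = -129 + (15359 + 17117) = -129 + 32476 = 32347)
z = 441 (z = (7 + 14)**2 = 21**2 = 441)
1/(z + q) = 1/(441 + 32347) = 1/32788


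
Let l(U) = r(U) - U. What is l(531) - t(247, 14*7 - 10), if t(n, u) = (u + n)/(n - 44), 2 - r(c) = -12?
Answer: -105286/203 ≈ -518.65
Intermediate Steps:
r(c) = 14 (r(c) = 2 - 1*(-12) = 2 + 12 = 14)
t(n, u) = (n + u)/(-44 + n)
l(U) = 14 - U
l(531) - t(247, 14*7 - 10) = (14 - 1*531) - (247 + (14*7 - 10))/(-44 + 247) = (14 - 531) - (247 + (98 - 10))/203 = -517 - (247 + 88)/203 = -517 - 335/203 = -105286/203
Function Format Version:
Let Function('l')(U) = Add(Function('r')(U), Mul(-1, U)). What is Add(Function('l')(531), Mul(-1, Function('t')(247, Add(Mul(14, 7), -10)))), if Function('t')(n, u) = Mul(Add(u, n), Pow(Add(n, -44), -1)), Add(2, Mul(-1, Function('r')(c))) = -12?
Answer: Rational(-105286, 203) ≈ -518.65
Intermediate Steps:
Function('r')(c) = 14 (Function('r')(c) = Add(2, Mul(-1, -12)) = Add(2, 12) = 14)
Function('t')(n, u) = Mul(Pow(Add(-44, n), -1), Add(n, u)) (Function('t')(n, u) = Mul(Add(n, u), Pow(Add(-44, n), -1)) = Mul(Pow(Add(-44, n), -1), Add(n, u)))
Function('l')(U) = Add(14, Mul(-1, U))
Add(Function('l')(531), Mul(-1, Function('t')(247, Add(Mul(14, 7), -10)))) = Add(Add(14, Mul(-1, 531)), Mul(-1, Mul(Pow(Add(-44, 247), -1), Add(247, Add(Mul(14, 7), -10))))) = Add(Add(14, -531), Mul(-1, Mul(Pow(203, -1), Add(247, Add(98, -10))))) = Add(-517, Mul(-1, Mul(Rational(1, 203), Add(247, 88)))) = Add(-517, Mul(-1, Mul(Rational(1, 203), 335))) = Add(-517, Mul(-1, Rational(335, 203))) = Add(-517, Rational(-335, 203)) = Rational(-105286, 203)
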